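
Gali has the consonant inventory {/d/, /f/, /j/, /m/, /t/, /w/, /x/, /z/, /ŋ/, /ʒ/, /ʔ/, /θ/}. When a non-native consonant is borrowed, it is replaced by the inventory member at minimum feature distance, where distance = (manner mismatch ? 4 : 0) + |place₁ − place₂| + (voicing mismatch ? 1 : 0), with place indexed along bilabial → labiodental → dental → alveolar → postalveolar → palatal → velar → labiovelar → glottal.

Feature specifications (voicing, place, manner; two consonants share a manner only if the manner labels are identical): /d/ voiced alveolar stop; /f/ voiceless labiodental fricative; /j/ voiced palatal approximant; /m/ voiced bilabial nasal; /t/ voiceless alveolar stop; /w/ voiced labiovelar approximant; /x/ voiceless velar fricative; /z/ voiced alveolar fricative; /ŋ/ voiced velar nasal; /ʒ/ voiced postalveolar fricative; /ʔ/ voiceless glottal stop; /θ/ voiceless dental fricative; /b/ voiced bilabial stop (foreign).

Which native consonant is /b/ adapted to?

/d/ is closest: same manner (stop), place distance 3 (bilabial→alveolar), same voicing; total 3. Next closest is /m/ at distance 4.

d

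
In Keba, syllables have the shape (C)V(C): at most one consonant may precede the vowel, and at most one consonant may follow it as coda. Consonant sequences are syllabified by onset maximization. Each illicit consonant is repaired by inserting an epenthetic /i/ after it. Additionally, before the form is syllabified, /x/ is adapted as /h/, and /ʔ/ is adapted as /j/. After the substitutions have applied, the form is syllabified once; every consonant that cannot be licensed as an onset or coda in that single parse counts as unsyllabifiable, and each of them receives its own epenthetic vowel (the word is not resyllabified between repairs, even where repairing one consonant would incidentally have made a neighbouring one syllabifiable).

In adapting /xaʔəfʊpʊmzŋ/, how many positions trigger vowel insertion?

2

After substitution the input is /hajəfʊpʊmzŋ/.
The unsyllabifiable consonants are /z/, /ŋ/; each receives one epenthetic vowel.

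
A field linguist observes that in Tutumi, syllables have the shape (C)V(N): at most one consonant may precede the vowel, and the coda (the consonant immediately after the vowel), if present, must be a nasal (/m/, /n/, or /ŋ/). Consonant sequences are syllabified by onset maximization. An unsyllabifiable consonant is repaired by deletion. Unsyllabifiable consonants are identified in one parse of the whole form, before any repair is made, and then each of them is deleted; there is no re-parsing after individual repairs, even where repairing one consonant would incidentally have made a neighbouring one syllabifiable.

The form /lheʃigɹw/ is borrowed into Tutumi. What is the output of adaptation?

heʃi

The consonants /l/, /g/, /ɹ/, /w/ cannot be parsed into a legal (C)V(N) syllable (only a nasal (/m/, /n/, or /ŋ/) is licensed in coda position; onsets are limited to one consonant).
Each unlicensed consonant is deleted: /l/, /g/, /ɹ/, /w/.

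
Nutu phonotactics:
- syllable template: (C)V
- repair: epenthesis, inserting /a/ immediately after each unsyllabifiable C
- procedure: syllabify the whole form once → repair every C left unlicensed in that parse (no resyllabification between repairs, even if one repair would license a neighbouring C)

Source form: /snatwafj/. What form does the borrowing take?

Syllabifying with onset maximization leaves /s/, /t/, /f/, /j/ stranded (no codas are permitted; onsets are limited to one consonant).
Each unlicensed consonant becomes the onset of a new syllable: /s/ → /sa/, /t/ → /ta/, /f/ → /fa/, /j/ → /ja/.

sanatawafaja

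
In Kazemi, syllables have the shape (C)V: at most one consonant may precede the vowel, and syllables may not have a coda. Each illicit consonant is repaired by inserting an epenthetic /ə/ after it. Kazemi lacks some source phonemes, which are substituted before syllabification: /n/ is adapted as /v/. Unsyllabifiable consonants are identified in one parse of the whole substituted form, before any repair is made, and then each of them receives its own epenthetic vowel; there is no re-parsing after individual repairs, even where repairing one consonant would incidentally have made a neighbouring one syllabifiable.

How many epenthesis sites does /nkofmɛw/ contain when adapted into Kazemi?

After substitution the input is /vkofmɛw/.
The unsyllabifiable consonants are /v/, /f/, /w/; each receives one epenthetic vowel.

3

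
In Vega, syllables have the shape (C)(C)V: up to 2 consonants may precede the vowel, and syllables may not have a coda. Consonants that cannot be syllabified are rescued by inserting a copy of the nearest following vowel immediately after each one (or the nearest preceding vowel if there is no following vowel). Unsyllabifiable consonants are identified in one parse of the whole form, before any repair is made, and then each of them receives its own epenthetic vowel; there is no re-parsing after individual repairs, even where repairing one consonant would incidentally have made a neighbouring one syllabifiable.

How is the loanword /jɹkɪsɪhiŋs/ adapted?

jɪɹkɪsɪhiŋisi

Under (C)(C)V, the unsyllabifiable consonants are /j/, /ŋ/, /s/ (no codas are permitted; onsets may contain at most 2 consonants).
Inserting the epenthetic vowel yields /j/ → /jɪ/, /ŋ/ → /ŋi/, /s/ → /si/.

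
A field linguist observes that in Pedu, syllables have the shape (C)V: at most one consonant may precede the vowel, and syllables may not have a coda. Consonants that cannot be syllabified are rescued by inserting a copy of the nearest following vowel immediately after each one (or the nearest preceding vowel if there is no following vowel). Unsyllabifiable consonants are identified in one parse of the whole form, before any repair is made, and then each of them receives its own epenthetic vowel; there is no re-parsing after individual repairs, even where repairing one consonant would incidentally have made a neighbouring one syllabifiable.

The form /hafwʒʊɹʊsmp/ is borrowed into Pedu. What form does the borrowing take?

hafʊwʊʒʊɹʊsʊmʊpʊ

The consonants /f/, /w/, /s/, /m/, /p/ cannot be parsed into a legal (C)V syllable (no codas are permitted; onsets are limited to one consonant).
Each unlicensed consonant becomes the onset of a new syllable: /f/ → /fʊ/, /w/ → /wʊ/, /s/ → /sʊ/, /m/ → /mʊ/, /p/ → /pʊ/.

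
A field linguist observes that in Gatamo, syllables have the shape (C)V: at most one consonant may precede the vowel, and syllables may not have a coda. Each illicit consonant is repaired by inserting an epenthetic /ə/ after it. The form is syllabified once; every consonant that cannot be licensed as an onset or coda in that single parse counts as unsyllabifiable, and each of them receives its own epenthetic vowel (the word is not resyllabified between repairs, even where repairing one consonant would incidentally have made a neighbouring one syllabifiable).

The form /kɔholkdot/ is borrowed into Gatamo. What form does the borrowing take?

Syllabifying with onset maximization leaves /l/, /k/, /t/ stranded (no codas are permitted; onsets are limited to one consonant).
Epenthesis after each stranded consonant: /l/ → /lə/, /k/ → /kə/, /t/ → /tə/.

kɔholəkədotə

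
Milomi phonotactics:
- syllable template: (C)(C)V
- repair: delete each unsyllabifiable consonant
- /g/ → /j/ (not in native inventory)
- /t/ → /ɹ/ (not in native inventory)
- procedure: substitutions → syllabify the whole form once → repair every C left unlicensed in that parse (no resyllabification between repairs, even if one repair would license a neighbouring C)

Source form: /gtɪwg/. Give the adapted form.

jɹɪ

Substitution: /g/ → /j/, /t/ → /ɹ/, giving /jɹɪwj/.
Under (C)(C)V, the unsyllabifiable consonants are /w/, /j/ (no codas are permitted; onsets may contain at most 2 consonants).
Deletion applies to /w/, /j/.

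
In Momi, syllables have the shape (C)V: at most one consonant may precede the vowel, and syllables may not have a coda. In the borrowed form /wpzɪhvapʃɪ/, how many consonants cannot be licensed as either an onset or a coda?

4

Syllabifying with onset maximization leaves /w/, /p/, /h/, /p/ stranded (no codas are permitted; onsets are limited to one consonant).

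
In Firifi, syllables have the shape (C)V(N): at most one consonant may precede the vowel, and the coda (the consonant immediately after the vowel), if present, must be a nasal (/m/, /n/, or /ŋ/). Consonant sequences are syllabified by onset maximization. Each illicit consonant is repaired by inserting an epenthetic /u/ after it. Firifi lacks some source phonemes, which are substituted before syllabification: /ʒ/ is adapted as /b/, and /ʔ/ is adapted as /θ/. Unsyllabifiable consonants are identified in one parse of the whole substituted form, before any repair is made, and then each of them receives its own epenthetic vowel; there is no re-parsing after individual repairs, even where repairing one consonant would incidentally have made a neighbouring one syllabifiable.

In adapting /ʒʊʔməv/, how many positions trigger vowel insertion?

2

After substitution the input is /bʊθməv/.
The unsyllabifiable consonants are /θ/, /v/; each receives one epenthetic vowel.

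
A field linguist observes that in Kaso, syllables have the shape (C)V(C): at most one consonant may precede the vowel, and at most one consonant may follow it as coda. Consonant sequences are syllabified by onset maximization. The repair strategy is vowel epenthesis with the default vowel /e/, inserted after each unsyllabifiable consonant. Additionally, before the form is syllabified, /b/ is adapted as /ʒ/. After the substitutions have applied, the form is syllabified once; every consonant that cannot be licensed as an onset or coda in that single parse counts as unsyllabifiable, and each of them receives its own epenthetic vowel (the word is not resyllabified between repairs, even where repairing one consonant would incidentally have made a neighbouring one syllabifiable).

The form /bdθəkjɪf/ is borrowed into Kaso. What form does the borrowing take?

Substitution: /b/ → /ʒ/, giving /ʒdθəkjɪf/.
Under (C)V(C), the unsyllabifiable consonants are /ʒ/, /d/ (at most one coda consonant is licensed; onsets are limited to one consonant).
Inserting the epenthetic vowel yields /ʒ/ → /ʒe/, /d/ → /de/.

ʒedeθəkjɪf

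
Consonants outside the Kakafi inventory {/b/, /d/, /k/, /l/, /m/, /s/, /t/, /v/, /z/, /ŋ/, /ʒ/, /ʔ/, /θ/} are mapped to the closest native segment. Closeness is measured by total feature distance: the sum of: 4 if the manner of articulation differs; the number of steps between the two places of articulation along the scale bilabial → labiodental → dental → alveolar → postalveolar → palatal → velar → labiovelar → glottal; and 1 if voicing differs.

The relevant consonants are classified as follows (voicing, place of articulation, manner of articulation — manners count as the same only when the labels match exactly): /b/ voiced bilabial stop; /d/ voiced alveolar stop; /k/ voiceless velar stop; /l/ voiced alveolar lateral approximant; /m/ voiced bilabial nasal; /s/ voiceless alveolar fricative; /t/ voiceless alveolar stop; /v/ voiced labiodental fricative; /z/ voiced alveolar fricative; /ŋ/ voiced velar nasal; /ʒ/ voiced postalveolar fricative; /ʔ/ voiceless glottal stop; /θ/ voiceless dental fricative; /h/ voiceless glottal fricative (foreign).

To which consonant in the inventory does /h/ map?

/ʔ/ is closest: manner differs (fricative→stop, +4), place distance 0 (glottal→glottal), same voicing; total 4. Next closest is /s/ at distance 5.

ʔ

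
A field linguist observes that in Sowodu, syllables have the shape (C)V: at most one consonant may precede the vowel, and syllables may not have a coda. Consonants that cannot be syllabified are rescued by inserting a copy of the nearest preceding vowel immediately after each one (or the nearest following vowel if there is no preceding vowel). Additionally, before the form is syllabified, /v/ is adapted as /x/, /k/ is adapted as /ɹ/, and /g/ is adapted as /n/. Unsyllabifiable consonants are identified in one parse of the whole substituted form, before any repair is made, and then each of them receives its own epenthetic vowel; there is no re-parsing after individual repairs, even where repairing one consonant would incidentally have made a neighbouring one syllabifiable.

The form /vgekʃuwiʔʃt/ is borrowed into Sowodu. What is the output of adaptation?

Substitution: /v/ → /x/, /g/ → /n/, /k/ → /ɹ/, giving /xneɹʃuwiʔʃt/.
Syllabifying with onset maximization leaves /x/, /ɹ/, /ʔ/, /ʃ/, /t/ stranded (no codas are permitted; onsets are limited to one consonant).
Inserting the epenthetic vowel yields /x/ → /xe/, /ɹ/ → /ɹe/, /ʔ/ → /ʔi/, /ʃ/ → /ʃi/, /t/ → /ti/.

xeneɹeʃuwiʔiʃiti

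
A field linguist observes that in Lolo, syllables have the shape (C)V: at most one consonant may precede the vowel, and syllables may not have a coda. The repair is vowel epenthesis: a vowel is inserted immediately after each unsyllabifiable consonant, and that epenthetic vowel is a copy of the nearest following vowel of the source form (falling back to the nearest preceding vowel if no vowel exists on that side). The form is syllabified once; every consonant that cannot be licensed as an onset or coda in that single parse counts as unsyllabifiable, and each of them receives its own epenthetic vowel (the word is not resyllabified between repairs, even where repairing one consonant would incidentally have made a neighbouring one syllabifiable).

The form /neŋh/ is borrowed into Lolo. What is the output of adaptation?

Under (C)V, the unsyllabifiable consonants are /ŋ/, /h/ (no codas are permitted; onsets are limited to one consonant).
Epenthesis after each stranded consonant: /ŋ/ → /ŋe/, /h/ → /he/.

neŋehe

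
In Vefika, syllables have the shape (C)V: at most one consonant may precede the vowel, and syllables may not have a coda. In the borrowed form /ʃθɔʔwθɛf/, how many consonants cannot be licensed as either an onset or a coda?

The consonants /ʃ/, /ʔ/, /w/, /f/ cannot be parsed into a legal (C)V syllable (no codas are permitted; onsets are limited to one consonant).

4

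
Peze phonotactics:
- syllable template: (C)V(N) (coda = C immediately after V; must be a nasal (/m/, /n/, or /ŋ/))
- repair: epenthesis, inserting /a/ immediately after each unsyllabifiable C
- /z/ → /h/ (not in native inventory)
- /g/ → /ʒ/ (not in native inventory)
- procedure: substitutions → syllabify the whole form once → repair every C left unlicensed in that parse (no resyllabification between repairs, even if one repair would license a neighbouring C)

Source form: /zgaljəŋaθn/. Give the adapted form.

haʒalajəŋaθana

Substitution: /z/ → /h/, /g/ → /ʒ/, giving /hʒaljəŋaθn/.
Under (C)V(N), the unsyllabifiable consonants are /h/, /l/, /θ/, /n/ (only a nasal (/m/, /n/, or /ŋ/) is licensed in coda position; onsets are limited to one consonant).
Inserting the epenthetic vowel yields /h/ → /ha/, /l/ → /la/, /θ/ → /θa/, /n/ → /na/.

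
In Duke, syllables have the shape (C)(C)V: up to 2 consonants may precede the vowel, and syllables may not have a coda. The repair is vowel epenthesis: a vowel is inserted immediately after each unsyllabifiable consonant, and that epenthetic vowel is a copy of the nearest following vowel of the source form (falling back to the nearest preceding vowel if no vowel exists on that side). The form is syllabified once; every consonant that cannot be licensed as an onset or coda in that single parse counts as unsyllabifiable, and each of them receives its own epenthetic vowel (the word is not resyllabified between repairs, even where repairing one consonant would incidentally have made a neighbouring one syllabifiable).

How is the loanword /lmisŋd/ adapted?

lmisiŋidi

Syllabifying with onset maximization leaves /s/, /ŋ/, /d/ stranded (no codas are permitted; onsets may contain at most 2 consonants).
Inserting the epenthetic vowel yields /s/ → /si/, /ŋ/ → /ŋi/, /d/ → /di/.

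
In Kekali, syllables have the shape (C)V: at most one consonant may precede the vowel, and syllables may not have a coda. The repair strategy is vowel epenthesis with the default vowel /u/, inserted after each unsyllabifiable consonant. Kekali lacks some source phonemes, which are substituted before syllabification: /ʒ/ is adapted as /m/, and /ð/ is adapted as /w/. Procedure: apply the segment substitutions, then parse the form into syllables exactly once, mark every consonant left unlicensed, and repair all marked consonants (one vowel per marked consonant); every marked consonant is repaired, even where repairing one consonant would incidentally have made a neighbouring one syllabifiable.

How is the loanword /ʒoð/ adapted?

mowu

Substitution: /ʒ/ → /m/, /ð/ → /w/, giving /mow/.
The consonants /w/ cannot be parsed into a legal (C)V syllable (no codas are permitted; onsets are limited to one consonant).
Epenthesis after each stranded consonant: /w/ → /wu/.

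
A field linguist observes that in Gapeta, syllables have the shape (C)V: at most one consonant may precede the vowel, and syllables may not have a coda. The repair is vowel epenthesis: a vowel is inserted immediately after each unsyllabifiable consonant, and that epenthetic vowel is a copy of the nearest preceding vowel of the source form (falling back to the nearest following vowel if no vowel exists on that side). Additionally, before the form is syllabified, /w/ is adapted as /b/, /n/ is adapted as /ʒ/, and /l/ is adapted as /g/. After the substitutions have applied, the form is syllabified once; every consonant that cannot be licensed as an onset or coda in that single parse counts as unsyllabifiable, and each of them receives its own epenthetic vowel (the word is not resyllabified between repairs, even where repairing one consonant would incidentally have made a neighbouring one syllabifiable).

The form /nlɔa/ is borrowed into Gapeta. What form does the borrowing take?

Substitution: /n/ → /ʒ/, /l/ → /g/, giving /ʒgɔa/.
The consonants /ʒ/ cannot be parsed into a legal (C)V syllable (no codas are permitted; onsets are limited to one consonant).
Epenthesis after each stranded consonant: /ʒ/ → /ʒɔ/.

ʒɔgɔa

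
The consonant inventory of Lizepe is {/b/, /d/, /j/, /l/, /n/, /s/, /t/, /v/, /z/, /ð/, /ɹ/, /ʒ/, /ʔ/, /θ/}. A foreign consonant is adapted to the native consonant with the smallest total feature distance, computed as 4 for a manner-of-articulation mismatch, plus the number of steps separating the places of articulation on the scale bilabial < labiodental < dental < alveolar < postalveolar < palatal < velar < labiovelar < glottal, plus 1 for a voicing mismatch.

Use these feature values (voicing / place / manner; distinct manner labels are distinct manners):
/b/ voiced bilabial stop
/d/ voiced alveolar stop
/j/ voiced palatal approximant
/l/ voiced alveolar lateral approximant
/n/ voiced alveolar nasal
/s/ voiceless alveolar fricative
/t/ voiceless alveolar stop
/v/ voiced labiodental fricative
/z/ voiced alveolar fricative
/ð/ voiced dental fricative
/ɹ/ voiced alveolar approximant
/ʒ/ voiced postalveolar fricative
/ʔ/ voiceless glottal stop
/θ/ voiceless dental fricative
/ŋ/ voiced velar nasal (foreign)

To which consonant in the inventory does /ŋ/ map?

n

/n/ is closest: same manner (nasal), place distance 3 (velar→alveolar), same voicing; total 3. Next closest is /j/ at distance 5.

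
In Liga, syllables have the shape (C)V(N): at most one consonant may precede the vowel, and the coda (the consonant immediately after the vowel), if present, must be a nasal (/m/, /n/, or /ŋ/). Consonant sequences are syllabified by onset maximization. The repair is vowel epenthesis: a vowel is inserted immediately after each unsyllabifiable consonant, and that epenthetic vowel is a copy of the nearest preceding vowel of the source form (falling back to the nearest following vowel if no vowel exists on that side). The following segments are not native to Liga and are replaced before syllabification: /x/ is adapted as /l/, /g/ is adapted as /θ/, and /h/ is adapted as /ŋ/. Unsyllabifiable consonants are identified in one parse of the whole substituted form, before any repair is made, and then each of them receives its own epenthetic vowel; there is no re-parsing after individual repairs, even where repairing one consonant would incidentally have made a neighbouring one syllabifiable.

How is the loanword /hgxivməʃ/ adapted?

Substitution: /h/ → /ŋ/, /g/ → /θ/, /x/ → /l/, giving /ŋθlivməʃ/.
The consonants /ŋ/, /θ/, /v/, /ʃ/ cannot be parsed into a legal (C)V(N) syllable (only a nasal (/m/, /n/, or /ŋ/) is licensed in coda position; onsets are limited to one consonant).
Epenthesis after each stranded consonant: /ŋ/ → /ŋi/, /θ/ → /θi/, /v/ → /vi/, /ʃ/ → /ʃə/.

ŋiθiliviməʃə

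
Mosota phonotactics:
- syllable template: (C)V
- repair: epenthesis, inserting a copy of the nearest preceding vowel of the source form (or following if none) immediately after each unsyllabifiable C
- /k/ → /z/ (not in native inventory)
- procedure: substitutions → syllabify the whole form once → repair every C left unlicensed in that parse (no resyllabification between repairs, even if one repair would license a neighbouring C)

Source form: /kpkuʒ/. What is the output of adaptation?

Substitution: /k/ → /z/, giving /zpzuʒ/.
Under (C)V, the unsyllabifiable consonants are /z/, /p/, /ʒ/ (no codas are permitted; onsets are limited to one consonant).
Each unlicensed consonant becomes the onset of a new syllable: /z/ → /zu/, /p/ → /pu/, /ʒ/ → /ʒu/.

zupuzuʒu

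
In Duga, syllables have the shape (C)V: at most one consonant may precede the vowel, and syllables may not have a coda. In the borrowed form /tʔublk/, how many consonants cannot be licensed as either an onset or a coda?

Syllabifying with onset maximization leaves /t/, /b/, /l/, /k/ stranded (no codas are permitted; onsets are limited to one consonant).

4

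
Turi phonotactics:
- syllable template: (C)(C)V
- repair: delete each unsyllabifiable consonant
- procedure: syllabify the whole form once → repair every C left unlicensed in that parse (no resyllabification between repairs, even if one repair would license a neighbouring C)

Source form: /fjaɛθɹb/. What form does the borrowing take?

Under (C)(C)V, the unsyllabifiable consonants are /θ/, /ɹ/, /b/ (no codas are permitted; onsets may contain at most 2 consonants).
Each unlicensed consonant is deleted: /θ/, /ɹ/, /b/.

fjaɛ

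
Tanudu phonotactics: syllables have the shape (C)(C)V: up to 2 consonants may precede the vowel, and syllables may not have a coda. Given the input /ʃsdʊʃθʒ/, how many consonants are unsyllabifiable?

4

The consonants /ʃ/, /ʃ/, /θ/, /ʒ/ cannot be parsed into a legal (C)(C)V syllable (no codas are permitted; onsets may contain at most 2 consonants).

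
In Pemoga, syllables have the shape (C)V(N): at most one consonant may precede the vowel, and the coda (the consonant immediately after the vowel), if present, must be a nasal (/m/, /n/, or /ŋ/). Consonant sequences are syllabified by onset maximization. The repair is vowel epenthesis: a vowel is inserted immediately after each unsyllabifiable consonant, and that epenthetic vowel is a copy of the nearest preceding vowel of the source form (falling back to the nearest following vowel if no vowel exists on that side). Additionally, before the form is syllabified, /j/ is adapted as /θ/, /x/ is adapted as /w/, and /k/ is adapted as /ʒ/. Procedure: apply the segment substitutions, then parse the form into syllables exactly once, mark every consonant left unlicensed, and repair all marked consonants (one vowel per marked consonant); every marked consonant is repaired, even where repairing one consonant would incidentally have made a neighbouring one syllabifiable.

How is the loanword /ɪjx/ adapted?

Substitution: /j/ → /θ/, /x/ → /w/, giving /ɪθw/.
The consonants /θ/, /w/ cannot be parsed into a legal (C)V(N) syllable (only a nasal (/m/, /n/, or /ŋ/) is licensed in coda position; onsets are limited to one consonant).
Epenthesis after each stranded consonant: /θ/ → /θɪ/, /w/ → /wɪ/.

ɪθɪwɪ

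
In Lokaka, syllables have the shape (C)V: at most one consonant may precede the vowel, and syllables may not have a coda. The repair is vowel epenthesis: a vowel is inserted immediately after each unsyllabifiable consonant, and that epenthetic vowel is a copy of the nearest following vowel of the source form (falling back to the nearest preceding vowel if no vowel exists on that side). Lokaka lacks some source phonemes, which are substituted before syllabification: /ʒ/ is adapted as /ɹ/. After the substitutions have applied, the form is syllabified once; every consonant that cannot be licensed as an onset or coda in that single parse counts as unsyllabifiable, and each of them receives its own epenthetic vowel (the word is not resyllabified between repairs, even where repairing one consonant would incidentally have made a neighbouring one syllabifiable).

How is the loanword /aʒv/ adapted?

aɹava

Substitution: /ʒ/ → /ɹ/, giving /aɹv/.
The consonants /ɹ/, /v/ cannot be parsed into a legal (C)V syllable (no codas are permitted; onsets are limited to one consonant).
Each unlicensed consonant becomes the onset of a new syllable: /ɹ/ → /ɹa/, /v/ → /va/.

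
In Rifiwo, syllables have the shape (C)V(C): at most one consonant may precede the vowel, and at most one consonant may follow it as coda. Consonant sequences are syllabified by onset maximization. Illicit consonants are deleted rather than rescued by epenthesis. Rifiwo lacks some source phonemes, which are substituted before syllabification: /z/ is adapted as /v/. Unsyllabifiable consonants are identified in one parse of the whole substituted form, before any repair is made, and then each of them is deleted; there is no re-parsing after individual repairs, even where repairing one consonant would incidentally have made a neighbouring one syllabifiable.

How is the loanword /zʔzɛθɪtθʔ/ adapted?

Substitution: /z/ → /v/, giving /vʔvɛθɪtθʔ/.
Syllabifying with onset maximization leaves /v/, /ʔ/, /θ/, /ʔ/ stranded (at most one coda consonant is licensed; onsets are limited to one consonant).
Each unlicensed consonant is deleted: /v/, /ʔ/, /θ/, /ʔ/.

vɛθɪt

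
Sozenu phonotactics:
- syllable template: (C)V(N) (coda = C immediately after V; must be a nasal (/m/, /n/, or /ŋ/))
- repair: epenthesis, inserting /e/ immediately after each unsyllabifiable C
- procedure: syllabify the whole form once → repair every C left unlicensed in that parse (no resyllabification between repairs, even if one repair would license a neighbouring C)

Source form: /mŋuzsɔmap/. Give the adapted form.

meŋuzesɔmape

Syllabifying with onset maximization leaves /m/, /z/, /p/ stranded (only a nasal (/m/, /n/, or /ŋ/) is licensed in coda position; onsets are limited to one consonant).
Epenthesis after each stranded consonant: /m/ → /me/, /z/ → /ze/, /p/ → /pe/.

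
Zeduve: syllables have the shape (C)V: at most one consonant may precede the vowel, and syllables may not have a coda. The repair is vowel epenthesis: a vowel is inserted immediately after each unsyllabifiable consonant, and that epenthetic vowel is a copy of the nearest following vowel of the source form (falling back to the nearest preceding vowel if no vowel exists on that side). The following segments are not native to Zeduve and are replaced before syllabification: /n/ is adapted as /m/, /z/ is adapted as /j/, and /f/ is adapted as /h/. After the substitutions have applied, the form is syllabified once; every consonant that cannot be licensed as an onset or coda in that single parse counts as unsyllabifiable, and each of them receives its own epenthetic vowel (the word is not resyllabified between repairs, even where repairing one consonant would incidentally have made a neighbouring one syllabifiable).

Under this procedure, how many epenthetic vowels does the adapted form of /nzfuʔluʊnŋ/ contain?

5

After substitution the input is /mjhuʔluʊmŋ/.
The unsyllabifiable consonants are /m/, /j/, /ʔ/, /m/, /ŋ/; each receives one epenthetic vowel.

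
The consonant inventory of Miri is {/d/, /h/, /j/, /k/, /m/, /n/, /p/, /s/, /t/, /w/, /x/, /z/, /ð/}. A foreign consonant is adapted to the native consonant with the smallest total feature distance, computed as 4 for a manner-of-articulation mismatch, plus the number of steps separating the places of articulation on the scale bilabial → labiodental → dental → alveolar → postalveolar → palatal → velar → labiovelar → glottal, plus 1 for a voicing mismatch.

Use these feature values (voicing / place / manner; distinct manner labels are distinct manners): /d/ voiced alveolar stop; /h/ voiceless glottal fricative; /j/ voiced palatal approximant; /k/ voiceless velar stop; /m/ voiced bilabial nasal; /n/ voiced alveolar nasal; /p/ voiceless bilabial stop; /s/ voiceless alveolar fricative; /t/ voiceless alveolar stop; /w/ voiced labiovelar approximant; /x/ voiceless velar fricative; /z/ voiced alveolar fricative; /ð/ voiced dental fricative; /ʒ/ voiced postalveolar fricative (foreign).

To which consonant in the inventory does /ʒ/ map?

z

/z/ is closest: same manner (fricative), place distance 1 (postalveolar→alveolar), same voicing; total 1. Next closest is /s/ at distance 2.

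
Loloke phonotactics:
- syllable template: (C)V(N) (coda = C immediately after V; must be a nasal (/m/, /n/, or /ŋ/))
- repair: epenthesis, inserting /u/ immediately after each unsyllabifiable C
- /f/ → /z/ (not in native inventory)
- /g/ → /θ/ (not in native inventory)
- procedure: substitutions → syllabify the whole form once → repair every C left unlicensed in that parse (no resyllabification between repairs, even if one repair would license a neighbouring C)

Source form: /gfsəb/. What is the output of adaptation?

Substitution: /g/ → /θ/, /f/ → /z/, giving /θzsəb/.
The consonants /θ/, /z/, /b/ cannot be parsed into a legal (C)V(N) syllable (only a nasal (/m/, /n/, or /ŋ/) is licensed in coda position; onsets are limited to one consonant).
Inserting the epenthetic vowel yields /θ/ → /θu/, /z/ → /zu/, /b/ → /bu/.

θuzusəbu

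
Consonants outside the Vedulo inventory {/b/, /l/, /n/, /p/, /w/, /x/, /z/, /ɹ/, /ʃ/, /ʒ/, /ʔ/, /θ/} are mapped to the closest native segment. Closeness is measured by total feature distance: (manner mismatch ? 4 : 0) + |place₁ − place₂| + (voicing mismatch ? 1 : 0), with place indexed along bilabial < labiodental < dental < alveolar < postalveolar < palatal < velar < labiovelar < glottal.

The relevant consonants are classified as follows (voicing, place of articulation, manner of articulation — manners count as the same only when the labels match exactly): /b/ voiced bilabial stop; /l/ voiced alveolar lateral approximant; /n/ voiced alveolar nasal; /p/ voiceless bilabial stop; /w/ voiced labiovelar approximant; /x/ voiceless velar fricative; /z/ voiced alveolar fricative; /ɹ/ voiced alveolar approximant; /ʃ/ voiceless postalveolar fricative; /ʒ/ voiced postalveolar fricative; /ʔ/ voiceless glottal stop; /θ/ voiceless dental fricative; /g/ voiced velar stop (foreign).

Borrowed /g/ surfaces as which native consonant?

/ʔ/ is closest: same manner (stop), place distance 2 (velar→glottal), voicing differs (+1); total 3. Next closest is /w/ at distance 5.

ʔ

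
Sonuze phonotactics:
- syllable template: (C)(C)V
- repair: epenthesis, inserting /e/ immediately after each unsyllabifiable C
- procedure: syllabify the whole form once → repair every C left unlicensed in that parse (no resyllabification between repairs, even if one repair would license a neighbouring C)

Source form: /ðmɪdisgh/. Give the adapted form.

The consonants /s/, /g/, /h/ cannot be parsed into a legal (C)(C)V syllable (no codas are permitted; onsets may contain at most 2 consonants).
Epenthesis after each stranded consonant: /s/ → /se/, /g/ → /ge/, /h/ → /he/.

ðmɪdisegehe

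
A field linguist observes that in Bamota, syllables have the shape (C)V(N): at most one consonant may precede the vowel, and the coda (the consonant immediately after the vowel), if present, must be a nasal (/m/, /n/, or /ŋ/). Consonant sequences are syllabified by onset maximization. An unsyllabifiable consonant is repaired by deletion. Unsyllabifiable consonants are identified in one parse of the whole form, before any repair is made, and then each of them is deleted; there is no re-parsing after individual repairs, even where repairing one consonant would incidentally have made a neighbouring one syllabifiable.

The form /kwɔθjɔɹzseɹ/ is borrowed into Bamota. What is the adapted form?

wɔjɔse

Under (C)V(N), the unsyllabifiable consonants are /k/, /θ/, /ɹ/, /z/, /ɹ/ (only a nasal (/m/, /n/, or /ŋ/) is licensed in coda position; onsets are limited to one consonant).
Deleting the stranded consonants removes /k/, /θ/, /ɹ/, /z/, /ɹ/.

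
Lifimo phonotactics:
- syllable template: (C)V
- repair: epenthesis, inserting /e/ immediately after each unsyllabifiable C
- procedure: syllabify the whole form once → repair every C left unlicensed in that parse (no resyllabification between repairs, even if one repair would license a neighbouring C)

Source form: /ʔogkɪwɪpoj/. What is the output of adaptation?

The consonants /g/, /j/ cannot be parsed into a legal (C)V syllable (no codas are permitted; onsets are limited to one consonant).
Inserting the epenthetic vowel yields /g/ → /ge/, /j/ → /je/.

ʔogekɪwɪpoje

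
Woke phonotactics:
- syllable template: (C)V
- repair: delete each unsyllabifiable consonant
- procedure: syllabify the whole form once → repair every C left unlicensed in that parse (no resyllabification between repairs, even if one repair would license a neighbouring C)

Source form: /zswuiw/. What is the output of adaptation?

The consonants /z/, /s/, /w/ cannot be parsed into a legal (C)V syllable (no codas are permitted; onsets are limited to one consonant).
Deleting the stranded consonants removes /z/, /s/, /w/.

wui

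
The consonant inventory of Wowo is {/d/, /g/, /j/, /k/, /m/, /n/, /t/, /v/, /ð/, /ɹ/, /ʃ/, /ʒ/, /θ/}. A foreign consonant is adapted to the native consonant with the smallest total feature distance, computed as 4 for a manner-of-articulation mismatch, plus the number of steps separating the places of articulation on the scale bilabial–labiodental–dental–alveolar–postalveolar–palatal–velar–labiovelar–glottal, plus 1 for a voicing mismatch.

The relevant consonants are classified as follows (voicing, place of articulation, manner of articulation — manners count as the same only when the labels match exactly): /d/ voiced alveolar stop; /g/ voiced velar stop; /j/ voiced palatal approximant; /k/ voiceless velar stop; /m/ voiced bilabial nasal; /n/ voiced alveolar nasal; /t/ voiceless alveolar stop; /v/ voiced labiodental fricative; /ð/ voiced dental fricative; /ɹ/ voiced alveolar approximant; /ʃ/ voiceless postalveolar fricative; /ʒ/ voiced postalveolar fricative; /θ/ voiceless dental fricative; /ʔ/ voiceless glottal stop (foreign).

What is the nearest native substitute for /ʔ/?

k

/k/ is closest: same manner (stop), place distance 2 (glottal→velar), same voicing; total 2. Next closest is /g/ at distance 3.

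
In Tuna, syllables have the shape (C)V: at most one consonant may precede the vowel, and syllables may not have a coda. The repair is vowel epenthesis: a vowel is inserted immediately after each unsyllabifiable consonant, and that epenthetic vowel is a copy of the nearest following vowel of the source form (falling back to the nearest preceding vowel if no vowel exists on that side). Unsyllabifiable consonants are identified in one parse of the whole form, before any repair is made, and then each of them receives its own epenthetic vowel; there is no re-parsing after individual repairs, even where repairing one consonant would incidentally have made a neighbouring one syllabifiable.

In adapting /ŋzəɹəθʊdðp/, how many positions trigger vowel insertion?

4

The unsyllabifiable consonants are /ŋ/, /d/, /ð/, /p/; each receives one epenthetic vowel.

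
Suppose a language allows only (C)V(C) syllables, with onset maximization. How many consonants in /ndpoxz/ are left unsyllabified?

Under (C)V(C), the unsyllabifiable consonants are /n/, /d/, /z/ (at most one coda consonant is licensed; onsets are limited to one consonant).

3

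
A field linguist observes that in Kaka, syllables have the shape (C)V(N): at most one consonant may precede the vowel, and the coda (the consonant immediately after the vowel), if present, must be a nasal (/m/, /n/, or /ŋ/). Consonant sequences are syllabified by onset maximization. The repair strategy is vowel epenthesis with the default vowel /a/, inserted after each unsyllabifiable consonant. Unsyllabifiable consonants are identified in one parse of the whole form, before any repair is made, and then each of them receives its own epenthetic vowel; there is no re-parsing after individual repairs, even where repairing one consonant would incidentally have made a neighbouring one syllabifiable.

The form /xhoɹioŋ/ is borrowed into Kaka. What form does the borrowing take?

Syllabifying with onset maximization leaves /x/ stranded (only a nasal (/m/, /n/, or /ŋ/) is licensed in coda position; onsets are limited to one consonant).
Inserting the epenthetic vowel yields /x/ → /xa/.

xahoɹioŋ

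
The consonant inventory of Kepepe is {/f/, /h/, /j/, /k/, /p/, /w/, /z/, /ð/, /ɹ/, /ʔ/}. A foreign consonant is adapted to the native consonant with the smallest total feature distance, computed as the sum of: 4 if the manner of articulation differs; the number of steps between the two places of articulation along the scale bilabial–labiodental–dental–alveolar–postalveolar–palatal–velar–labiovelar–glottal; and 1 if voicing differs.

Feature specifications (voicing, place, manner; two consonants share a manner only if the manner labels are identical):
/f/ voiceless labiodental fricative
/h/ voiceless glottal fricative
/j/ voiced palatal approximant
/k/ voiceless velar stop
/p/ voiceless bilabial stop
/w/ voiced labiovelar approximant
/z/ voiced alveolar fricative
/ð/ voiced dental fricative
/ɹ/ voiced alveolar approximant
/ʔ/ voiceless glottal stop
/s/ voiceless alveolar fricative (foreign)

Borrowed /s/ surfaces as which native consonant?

/z/ is closest: same manner (fricative), place distance 0 (alveolar→alveolar), voicing differs (+1); total 1. Next closest is /f/ at distance 2.

z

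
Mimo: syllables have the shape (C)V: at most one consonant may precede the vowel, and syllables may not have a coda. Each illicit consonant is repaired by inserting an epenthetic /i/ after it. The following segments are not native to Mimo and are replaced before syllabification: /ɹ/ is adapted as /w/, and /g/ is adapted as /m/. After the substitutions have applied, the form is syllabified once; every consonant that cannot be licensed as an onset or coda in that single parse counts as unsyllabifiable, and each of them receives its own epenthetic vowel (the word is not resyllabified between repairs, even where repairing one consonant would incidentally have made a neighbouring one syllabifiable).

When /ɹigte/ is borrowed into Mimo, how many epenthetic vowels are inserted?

1

After substitution the input is /wimte/.
The unsyllabifiable consonants are /m/; each receives one epenthetic vowel.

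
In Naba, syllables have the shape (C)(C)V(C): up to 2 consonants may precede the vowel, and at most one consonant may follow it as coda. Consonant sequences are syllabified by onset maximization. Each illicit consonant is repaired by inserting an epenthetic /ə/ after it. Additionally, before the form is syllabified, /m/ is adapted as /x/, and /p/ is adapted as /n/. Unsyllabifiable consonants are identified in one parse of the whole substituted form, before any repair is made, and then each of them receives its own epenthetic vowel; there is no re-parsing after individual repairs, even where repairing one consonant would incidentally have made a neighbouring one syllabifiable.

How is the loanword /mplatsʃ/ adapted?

Substitution: /m/ → /x/, /p/ → /n/, giving /xnlatsʃ/.
The consonants /x/, /s/, /ʃ/ cannot be parsed into a legal (C)(C)V(C) syllable (at most one coda consonant is licensed; onsets may contain at most 2 consonants).
Epenthesis after each stranded consonant: /x/ → /xə/, /s/ → /sə/, /ʃ/ → /ʃə/.

xənlatsəʃə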